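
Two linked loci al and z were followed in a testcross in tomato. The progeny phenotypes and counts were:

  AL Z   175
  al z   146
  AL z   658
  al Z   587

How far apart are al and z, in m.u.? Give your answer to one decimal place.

The two most frequent classes, AL z (658) and al Z (587), are the parental types, so the F1 was AL z / al Z.
The recombinant classes are AL Z and al z: 175 + 146 = 321.
Recombination frequency = 321/1566 = 0.2050 ≈ 20.5%, i.e. 20.5 m.u.

20.5 m.u.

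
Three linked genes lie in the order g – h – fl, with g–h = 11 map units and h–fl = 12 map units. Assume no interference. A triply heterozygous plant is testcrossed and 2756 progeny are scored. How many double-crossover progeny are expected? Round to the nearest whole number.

Map distances give recombination frequencies of 0.110 and 0.120 for the two intervals.
With no interference, expected double-crossover frequency = 0.110 × 0.120 = 0.01320.
Expected number = 0.01320 × 2756 = 36.38 ≈ 36.

36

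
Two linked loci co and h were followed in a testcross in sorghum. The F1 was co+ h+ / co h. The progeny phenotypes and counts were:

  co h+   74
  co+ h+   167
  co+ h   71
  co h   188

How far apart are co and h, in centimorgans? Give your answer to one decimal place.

The recombinant classes are co+ h and co h+: 71 + 74 = 145.
Recombination frequency = 145/500 = 0.2900 ≈ 29.0%, i.e. 29.0 centimorgans.

29.0 centimorgans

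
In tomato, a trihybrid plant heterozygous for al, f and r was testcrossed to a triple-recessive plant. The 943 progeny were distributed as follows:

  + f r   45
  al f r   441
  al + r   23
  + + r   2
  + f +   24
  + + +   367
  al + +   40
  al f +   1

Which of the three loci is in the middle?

r

The two most frequent reciprocal classes, al f r and + + +, are the parental types, so the F1 was al f r / + + +.
The two rarest classes, al f + and + + r, are the double crossovers. Comparing them with the parentals, only the r allele has switched, so r is the middle locus and the order is al – r – f.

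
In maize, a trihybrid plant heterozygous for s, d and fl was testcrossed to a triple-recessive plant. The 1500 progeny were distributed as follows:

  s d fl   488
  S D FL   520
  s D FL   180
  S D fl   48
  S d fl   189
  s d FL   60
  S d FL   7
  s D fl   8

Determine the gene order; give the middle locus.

The two most frequent reciprocal classes, S D FL and s d fl, are the parental types, so the F1 was S D FL / s d fl.
The two rarest classes, S d FL and s D fl, are the double crossovers. Comparing them with the parentals, only the d allele has switched, so d is the middle locus and the order is s – d – fl.

d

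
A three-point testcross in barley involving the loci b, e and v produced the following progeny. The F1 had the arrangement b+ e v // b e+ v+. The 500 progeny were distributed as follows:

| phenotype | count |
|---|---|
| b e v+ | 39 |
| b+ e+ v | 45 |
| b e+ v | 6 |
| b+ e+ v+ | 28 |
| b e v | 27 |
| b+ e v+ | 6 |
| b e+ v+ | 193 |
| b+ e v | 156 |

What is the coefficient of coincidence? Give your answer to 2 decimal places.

0.93

The two rarest classes, b+ e v+ and b e+ v, are the double crossovers. Comparing them with the parentals, only the v allele has switched, so v is the middle locus and the order is e – v – b.
e–v: (84 + 12)/500 = 0.1920; v–b: (55 + 12)/500 = 0.1340.
Expected DCO frequency = 0.1920 × 0.1340 ≈ 0.02573; observed = 12/500 ≈ 0.02400.
Coefficient of coincidence = 0.02400/0.02573 ≈ 0.93.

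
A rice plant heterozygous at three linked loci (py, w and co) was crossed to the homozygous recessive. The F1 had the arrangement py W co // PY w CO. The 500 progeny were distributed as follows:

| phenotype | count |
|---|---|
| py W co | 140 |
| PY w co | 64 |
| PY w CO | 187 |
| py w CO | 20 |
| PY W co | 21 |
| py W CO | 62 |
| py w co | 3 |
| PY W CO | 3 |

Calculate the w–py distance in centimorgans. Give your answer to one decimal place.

9.4 centimorgans

The two rarest classes, py w co and PY W CO, are the double crossovers. Comparing them with the parentals, only the w allele has switched, so w is the middle locus and the order is py – w – co.
Crossovers in the py–w interval produce the single-crossover classes PY W co and py w CO (21 + 20 = 41) plus the double crossovers (6).
RF(py–w) = (41 + 6) / 500 = 47/500 = 0.0940 → 9.4 centimorgans.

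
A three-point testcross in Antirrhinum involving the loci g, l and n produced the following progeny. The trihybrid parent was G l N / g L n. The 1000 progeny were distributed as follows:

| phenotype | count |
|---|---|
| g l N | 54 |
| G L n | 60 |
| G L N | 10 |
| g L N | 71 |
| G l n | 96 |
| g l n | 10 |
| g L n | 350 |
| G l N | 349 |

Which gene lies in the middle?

The two rarest classes, G L N and g l n, are the double crossovers. Comparing them with the parentals, only the l allele has switched, so l is the middle locus and the order is n – l – g.

l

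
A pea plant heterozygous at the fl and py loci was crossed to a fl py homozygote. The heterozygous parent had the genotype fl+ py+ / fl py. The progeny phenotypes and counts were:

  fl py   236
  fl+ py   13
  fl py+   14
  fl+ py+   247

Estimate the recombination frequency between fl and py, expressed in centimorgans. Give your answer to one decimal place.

The recombinant classes are fl+ py and fl py+: 13 + 14 = 27.
Recombination frequency = 27/510 = 0.0529 ≈ 5.3%, i.e. 5.3 centimorgans.

5.3 centimorgans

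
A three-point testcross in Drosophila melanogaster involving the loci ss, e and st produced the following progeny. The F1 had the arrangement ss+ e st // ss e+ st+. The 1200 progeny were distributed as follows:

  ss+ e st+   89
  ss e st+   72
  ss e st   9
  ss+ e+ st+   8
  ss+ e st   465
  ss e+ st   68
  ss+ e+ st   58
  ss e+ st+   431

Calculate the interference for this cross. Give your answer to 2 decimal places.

The two rarest classes, ss e st and ss+ e+ st+, are the double crossovers. Comparing them with the parentals, only the ss allele has switched, so ss is the middle locus and the order is e – ss – st.
e–ss: (130 + 17)/1200 = 0.1225; ss–st: (157 + 17)/1200 = 0.1450.
Expected DCO frequency = 0.1225 × 0.1450 ≈ 0.01776; observed = 17/1200 ≈ 0.01417.
Coefficient of coincidence = 0.01417/0.01776 ≈ 0.80; interference = 1 − 0.80 = 0.20.

0.20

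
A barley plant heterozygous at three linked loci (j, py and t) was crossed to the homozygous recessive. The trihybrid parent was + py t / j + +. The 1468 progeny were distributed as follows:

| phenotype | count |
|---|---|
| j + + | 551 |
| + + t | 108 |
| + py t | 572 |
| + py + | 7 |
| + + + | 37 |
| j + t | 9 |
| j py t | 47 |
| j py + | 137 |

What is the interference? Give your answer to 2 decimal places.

The two rarest classes, + py + and j + t, are the double crossovers. Comparing them with the parentals, only the t allele has switched, so t is the middle locus and the order is py – t – j.
py–t: (245 + 16)/1468 = 0.1778; t–j: (84 + 16)/1468 = 0.0681.
Expected DCO frequency = 0.1778 × 0.0681 ≈ 0.01211; observed = 16/1468 ≈ 0.01090.
Coefficient of coincidence = 0.01090/0.01211 ≈ 0.90; interference = 1 − 0.90 = 0.10.

0.10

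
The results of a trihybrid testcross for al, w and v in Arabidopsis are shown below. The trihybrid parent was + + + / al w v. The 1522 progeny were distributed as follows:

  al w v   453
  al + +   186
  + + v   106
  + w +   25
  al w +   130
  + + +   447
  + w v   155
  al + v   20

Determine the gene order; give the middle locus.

The two rarest classes, + w + and al + v, are the double crossovers. Comparing them with the parentals, only the w allele has switched, so w is the middle locus and the order is al – w – v.

w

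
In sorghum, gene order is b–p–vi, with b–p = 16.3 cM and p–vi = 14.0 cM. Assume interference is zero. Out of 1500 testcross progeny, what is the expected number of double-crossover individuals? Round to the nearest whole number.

Map distances give recombination frequencies of 0.163 and 0.140 for the two intervals.
With no interference, expected double-crossover frequency = 0.163 × 0.140 = 0.02282.
Expected number = 0.02282 × 1500 = 34.23 ≈ 34.

34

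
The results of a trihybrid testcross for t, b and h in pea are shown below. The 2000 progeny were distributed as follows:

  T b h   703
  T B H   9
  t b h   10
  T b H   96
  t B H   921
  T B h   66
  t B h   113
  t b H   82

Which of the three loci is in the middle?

t

The two most frequent reciprocal classes, T b h and t B H, are the parental types, so the F1 was T b h / t B H.
The two rarest classes, t b h and T B H, are the double crossovers. Comparing them with the parentals, only the t allele has switched, so t is the middle locus and the order is h – t – b.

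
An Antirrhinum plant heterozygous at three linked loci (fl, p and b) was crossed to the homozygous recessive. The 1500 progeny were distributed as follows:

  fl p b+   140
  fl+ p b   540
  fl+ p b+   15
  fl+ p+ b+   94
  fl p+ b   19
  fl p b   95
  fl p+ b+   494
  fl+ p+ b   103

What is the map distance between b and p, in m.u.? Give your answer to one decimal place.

18.5 m.u.

The two most frequent reciprocal classes, fl p+ b+ and fl+ p b, are the parental types, so the F1 was fl p+ b+ / fl+ p b.
The two rarest classes, fl p+ b and fl+ p b+, are the double crossovers. Comparing them with the parentals, only the b allele has switched, so b is the middle locus and the order is fl – b – p.
Crossovers in the b–p interval produce the single-crossover classes fl p b+ and fl+ p+ b (140 + 103 = 243) plus the double crossovers (34).
RF(b–p) = (243 + 34) / 1500 = 277/1500 = 0.1847 → 18.5 m.u.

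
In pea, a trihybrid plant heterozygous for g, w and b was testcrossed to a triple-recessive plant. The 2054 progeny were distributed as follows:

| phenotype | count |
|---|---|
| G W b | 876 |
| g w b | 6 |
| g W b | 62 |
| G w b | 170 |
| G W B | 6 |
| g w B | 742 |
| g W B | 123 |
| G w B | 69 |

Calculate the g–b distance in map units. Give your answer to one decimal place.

7.0 map units

The two most frequent reciprocal classes, g w B and G W b, are the parental types, so the F1 was g w B / G W b.
The two rarest classes, g w b and G W B, are the double crossovers. Comparing them with the parentals, only the b allele has switched, so b is the middle locus and the order is g – b – w.
Crossovers in the g–b interval produce the single-crossover classes G w B and g W b (69 + 62 = 131) plus the double crossovers (12).
RF(g–b) = (131 + 12) / 2054 = 143/2054 = 0.0696 → 7.0 map units.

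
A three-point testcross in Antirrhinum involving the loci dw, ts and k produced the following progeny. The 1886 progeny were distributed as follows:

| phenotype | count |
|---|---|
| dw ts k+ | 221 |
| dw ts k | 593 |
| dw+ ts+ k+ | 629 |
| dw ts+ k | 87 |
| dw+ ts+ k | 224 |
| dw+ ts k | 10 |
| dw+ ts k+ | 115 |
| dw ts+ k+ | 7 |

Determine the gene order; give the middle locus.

The two most frequent reciprocal classes, dw+ ts+ k+ and dw ts k, are the parental types, so the F1 was dw+ ts+ k+ / dw ts k.
The two rarest classes, dw ts+ k+ and dw+ ts k, are the double crossovers. Comparing them with the parentals, only the dw allele has switched, so dw is the middle locus and the order is ts – dw – k.

dw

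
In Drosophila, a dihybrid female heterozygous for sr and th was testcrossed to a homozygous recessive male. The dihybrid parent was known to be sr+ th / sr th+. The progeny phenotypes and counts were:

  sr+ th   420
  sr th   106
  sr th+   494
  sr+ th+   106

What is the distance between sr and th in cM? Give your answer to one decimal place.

The recombinant classes are sr+ th+ and sr th: 106 + 106 = 212.
Recombination frequency = 212/1126 = 0.1883 ≈ 18.8%, i.e. 18.8 cM.

18.8 cM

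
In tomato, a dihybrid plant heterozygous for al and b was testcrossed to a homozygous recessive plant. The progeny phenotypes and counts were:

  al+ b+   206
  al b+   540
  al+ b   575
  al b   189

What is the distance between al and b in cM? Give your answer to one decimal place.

The two most frequent classes, al+ b (575) and al b+ (540), are the parental types, so the F1 was al+ b / al b+.
The recombinant classes are al+ b+ and al b: 206 + 189 = 395.
Recombination frequency = 395/1510 = 0.2616 ≈ 26.2%, i.e. 26.2 cM.

26.2 cM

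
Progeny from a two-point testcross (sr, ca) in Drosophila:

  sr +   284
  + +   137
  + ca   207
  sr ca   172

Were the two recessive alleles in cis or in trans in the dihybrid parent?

The two most frequent classes are + ca (207) and sr + (284); these are the parental (non-recombinant) types.
So the F1 carried + ca on one chromosome and sr + on the other — the recessive alleles are on opposite chromosomes (trans / repulsion).

trans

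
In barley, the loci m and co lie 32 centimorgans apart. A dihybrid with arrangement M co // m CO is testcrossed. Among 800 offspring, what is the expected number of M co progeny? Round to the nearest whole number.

272

A map distance of 32 centimorgans corresponds to a recombination frequency of 0.320.
The F1 is M co / m CO, so M co is a parental gamete class with expected frequency (1 − r)/2 = 0.680/2 = 0.3400.
Expected number = 0.3400 × 800 = 272.00 ≈ 272.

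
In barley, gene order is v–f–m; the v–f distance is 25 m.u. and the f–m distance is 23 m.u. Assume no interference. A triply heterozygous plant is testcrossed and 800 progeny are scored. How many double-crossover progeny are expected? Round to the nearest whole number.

46

Map distances give recombination frequencies of 0.250 and 0.230 for the two intervals.
With no interference, expected double-crossover frequency = 0.250 × 0.230 = 0.05750.
Expected number = 0.05750 × 800 = 46.00 ≈ 46.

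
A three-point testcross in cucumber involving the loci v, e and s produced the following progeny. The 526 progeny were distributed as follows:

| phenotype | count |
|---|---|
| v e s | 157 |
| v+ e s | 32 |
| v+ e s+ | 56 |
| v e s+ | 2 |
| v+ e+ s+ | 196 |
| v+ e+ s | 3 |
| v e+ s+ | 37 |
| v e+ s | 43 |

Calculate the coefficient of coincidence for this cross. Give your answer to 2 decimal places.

0.34

The two most frequent reciprocal classes, v+ e+ s+ and v e s, are the parental types, so the F1 was v+ e+ s+ / v e s.
The two rarest classes, v+ e+ s and v e s+, are the double crossovers. Comparing them with the parentals, only the s allele has switched, so s is the middle locus and the order is e – s – v.
e–s: (99 + 5)/526 = 0.1977; s–v: (69 + 5)/526 = 0.1407.
Expected DCO frequency = 0.1977 × 0.1407 ≈ 0.02782; observed = 5/526 ≈ 0.00951.
Coefficient of coincidence = 0.00951/0.02782 ≈ 0.34.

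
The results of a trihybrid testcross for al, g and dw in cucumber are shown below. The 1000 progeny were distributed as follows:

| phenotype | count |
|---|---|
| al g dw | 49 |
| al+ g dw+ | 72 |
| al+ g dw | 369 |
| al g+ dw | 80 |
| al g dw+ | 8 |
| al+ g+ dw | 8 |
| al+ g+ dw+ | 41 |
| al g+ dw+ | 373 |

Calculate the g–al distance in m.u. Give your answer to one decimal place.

10.6 m.u.

The two most frequent reciprocal classes, al g+ dw+ and al+ g dw, are the parental types, so the F1 was al g+ dw+ / al+ g dw.
The two rarest classes, al g dw+ and al+ g+ dw, are the double crossovers. Comparing them with the parentals, only the g allele has switched, so g is the middle locus and the order is al – g – dw.
Crossovers in the al–g interval produce the single-crossover classes al+ g+ dw+ and al g dw (41 + 49 = 90) plus the double crossovers (16).
RF(al–g) = (90 + 16) / 1000 = 106/1000 = 0.1060 → 10.6 m.u.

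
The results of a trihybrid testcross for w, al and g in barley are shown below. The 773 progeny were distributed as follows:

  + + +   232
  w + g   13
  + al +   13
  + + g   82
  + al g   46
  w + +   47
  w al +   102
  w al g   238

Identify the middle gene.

The two most frequent reciprocal classes, + + + and w al g, are the parental types, so the F1 was + + + / w al g.
The two rarest classes, + al + and w + g, are the double crossovers. Comparing them with the parentals, only the al allele has switched, so al is the middle locus and the order is g – al – w.

al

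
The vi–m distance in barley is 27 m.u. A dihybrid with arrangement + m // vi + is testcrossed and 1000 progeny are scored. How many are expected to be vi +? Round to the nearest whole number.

365

A map distance of 27 m.u. corresponds to a recombination frequency of 0.270.
The F1 is + m / vi +, so vi + is a parental gamete class with expected frequency (1 − r)/2 = 0.730/2 = 0.3650.
Expected number = 0.3650 × 1000 = 365.00 ≈ 365.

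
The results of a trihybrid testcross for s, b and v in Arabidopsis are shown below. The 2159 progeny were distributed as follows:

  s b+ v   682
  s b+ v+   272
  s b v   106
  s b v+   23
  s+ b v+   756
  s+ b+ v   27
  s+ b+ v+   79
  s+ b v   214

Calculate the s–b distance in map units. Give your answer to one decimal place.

The two most frequent reciprocal classes, s+ b v+ and s b+ v, are the parental types, so the F1 was s+ b v+ / s b+ v.
The two rarest classes, s b v+ and s+ b+ v, are the double crossovers. Comparing them with the parentals, only the s allele has switched, so s is the middle locus and the order is v – s – b.
Crossovers in the s–b interval produce the single-crossover classes s+ b+ v+ and s b v (79 + 106 = 185) plus the double crossovers (50).
RF(s–b) = (185 + 50) / 2159 = 235/2159 = 0.1088 → 10.9 map units.

10.9 map units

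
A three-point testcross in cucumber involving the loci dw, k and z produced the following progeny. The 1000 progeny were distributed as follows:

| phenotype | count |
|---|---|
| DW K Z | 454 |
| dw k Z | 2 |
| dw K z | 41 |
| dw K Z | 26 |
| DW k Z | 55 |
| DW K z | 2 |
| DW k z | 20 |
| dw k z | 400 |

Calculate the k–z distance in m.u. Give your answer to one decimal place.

10.0 m.u.

The two most frequent reciprocal classes, dw k z and DW K Z, are the parental types, so the F1 was dw k z / DW K Z.
The two rarest classes, dw k Z and DW K z, are the double crossovers. Comparing them with the parentals, only the z allele has switched, so z is the middle locus and the order is k – z – dw.
Crossovers in the k–z interval produce the single-crossover classes dw K z and DW k Z (41 + 55 = 96) plus the double crossovers (4).
RF(k–z) = (96 + 4) / 1000 = 100/1000 = 0.1000 → 10.0 m.u.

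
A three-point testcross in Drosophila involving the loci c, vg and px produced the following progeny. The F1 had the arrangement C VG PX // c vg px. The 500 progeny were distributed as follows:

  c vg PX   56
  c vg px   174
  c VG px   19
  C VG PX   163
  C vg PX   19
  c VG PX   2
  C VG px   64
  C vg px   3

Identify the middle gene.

The two rarest classes, c VG PX and C vg px, are the double crossovers. Comparing them with the parentals, only the c allele has switched, so c is the middle locus and the order is vg – c – px.

c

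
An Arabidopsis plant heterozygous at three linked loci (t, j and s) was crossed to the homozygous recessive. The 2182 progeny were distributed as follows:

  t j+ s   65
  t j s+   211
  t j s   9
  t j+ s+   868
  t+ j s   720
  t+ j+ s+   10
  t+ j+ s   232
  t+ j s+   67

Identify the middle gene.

The two most frequent reciprocal classes, t+ j s and t j+ s+, are the parental types, so the F1 was t+ j s / t j+ s+.
The two rarest classes, t j s and t+ j+ s+, are the double crossovers. Comparing them with the parentals, only the t allele has switched, so t is the middle locus and the order is s – t – j.

t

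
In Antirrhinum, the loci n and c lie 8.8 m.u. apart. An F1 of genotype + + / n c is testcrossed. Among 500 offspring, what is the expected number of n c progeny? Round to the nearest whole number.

228

A map distance of 8.8 m.u. corresponds to a recombination frequency of 0.088.
The F1 is + + / n c, so n c is a parental gamete class with expected frequency (1 − r)/2 = 0.912/2 = 0.4560.
Expected number = 0.4560 × 500 = 228.00 ≈ 228.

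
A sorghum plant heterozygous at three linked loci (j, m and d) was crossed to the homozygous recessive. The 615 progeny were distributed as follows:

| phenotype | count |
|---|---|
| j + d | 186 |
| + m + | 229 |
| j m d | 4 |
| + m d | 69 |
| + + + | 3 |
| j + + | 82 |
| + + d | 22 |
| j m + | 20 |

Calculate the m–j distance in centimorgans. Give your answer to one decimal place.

The two most frequent reciprocal classes, j + d and + m +, are the parental types, so the F1 was j + d / + m +.
The two rarest classes, j m d and + + +, are the double crossovers. Comparing them with the parentals, only the m allele has switched, so m is the middle locus and the order is j – m – d.
Crossovers in the j–m interval produce the single-crossover classes + + d and j m + (22 + 20 = 42) plus the double crossovers (7).
RF(j–m) = (42 + 7) / 615 = 49/615 = 0.0797 → 8.0 centimorgans.

8.0 centimorgans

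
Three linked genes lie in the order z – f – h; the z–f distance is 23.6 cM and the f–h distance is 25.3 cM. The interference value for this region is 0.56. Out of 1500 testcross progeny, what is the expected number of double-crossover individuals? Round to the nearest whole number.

39

Map distances give recombination frequencies of 0.236 and 0.253 for the two intervals.
With interference 0.56 (so coincidence = 0.44), expected double-crossover frequency = 0.236 × 0.253 × 0.44 = 0.02627.
Expected number = 0.02627 × 1500 = 39.41 ≈ 39.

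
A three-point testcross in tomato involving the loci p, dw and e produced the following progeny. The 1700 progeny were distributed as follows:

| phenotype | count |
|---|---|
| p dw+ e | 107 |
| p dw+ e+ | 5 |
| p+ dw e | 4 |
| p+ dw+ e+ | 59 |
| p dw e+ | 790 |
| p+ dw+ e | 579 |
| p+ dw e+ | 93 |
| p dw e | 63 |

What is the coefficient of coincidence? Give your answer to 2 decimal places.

The two most frequent reciprocal classes, p dw e+ and p+ dw+ e, are the parental types, so the F1 was p dw e+ / p+ dw+ e.
The two rarest classes, p dw+ e+ and p+ dw e, are the double crossovers. Comparing them with the parentals, only the dw allele has switched, so dw is the middle locus and the order is e – dw – p.
e–dw: (122 + 9)/1700 = 0.0771; dw–p: (200 + 9)/1700 = 0.1229.
Expected DCO frequency = 0.0771 × 0.1229 ≈ 0.00948; observed = 9/1700 ≈ 0.00529.
Coefficient of coincidence = 0.00529/0.00948 ≈ 0.56.

0.56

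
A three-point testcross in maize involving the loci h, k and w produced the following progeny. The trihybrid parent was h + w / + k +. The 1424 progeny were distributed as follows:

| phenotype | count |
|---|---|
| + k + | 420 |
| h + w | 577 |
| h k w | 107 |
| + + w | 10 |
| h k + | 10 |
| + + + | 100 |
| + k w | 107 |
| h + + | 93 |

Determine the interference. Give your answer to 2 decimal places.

0.43

The two rarest classes, + + w and h k +, are the double crossovers. Comparing them with the parentals, only the h allele has switched, so h is the middle locus and the order is k – h – w.
k–h: (207 + 20)/1424 = 0.1594; h–w: (200 + 20)/1424 = 0.1545.
Expected DCO frequency = 0.1594 × 0.1545 ≈ 0.02463; observed = 20/1424 ≈ 0.01404.
Coefficient of coincidence = 0.01404/0.02463 ≈ 0.57; interference = 1 − 0.57 = 0.43.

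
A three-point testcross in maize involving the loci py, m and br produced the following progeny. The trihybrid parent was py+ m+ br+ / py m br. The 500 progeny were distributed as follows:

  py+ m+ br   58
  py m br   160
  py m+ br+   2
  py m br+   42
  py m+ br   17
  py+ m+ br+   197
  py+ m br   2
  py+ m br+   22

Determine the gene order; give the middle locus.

py

The two rarest classes, py m+ br+ and py+ m br, are the double crossovers. Comparing them with the parentals, only the py allele has switched, so py is the middle locus and the order is m – py – br.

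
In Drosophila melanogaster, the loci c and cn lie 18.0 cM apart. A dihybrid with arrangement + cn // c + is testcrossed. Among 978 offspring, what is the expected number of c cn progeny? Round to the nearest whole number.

88

A map distance of 18.0 cM corresponds to a recombination frequency of 0.180.
The F1 is + cn / c +, so c cn is a recombinant gamete class with expected frequency r/2 = 0.180/2 = 0.0900.
Expected number = 0.0900 × 978 = 88.02 ≈ 88.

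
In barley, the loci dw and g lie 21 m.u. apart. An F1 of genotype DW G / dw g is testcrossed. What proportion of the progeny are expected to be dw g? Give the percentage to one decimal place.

39.5%

A map distance of 21 m.u. corresponds to a recombination frequency of 0.210.
The F1 is DW G / dw g, so dw g is a parental gamete class with expected frequency (1 − r)/2 = 0.790/2 = 0.3950.
That is 0.3950 = 39.5% of the progeny.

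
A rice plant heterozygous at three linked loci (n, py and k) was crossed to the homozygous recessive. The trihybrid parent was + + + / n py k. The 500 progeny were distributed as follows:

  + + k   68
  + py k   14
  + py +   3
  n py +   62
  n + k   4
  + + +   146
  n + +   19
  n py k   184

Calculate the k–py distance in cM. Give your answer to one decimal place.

The two rarest classes, + py + and n + k, are the double crossovers. Comparing them with the parentals, only the py allele has switched, so py is the middle locus and the order is k – py – n.
Crossovers in the k–py interval produce the single-crossover classes + + k and n py + (68 + 62 = 130) plus the double crossovers (7).
RF(k–py) = (130 + 7) / 500 = 137/500 = 0.2740 → 27.4 cM.

27.4 cM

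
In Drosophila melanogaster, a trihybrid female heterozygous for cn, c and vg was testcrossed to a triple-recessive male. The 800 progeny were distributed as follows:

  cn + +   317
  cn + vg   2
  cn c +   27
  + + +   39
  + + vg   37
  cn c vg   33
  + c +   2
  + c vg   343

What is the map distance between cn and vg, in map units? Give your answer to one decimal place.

The two most frequent reciprocal classes, cn + + and + c vg, are the parental types, so the F1 was cn + + / + c vg.
The two rarest classes, cn + vg and + c +, are the double crossovers. Comparing them with the parentals, only the vg allele has switched, so vg is the middle locus and the order is cn – vg – c.
Crossovers in the cn–vg interval produce the single-crossover classes + + + and cn c vg (39 + 33 = 72) plus the double crossovers (4).
RF(cn–vg) = (72 + 4) / 800 = 76/800 = 0.0950 → 9.5 map units.

9.5 map units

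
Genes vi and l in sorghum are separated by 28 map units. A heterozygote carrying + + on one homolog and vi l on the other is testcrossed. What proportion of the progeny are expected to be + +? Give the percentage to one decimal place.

36.0%

A map distance of 28 map units corresponds to a recombination frequency of 0.280.
The F1 is + + / vi l, so + + is a parental gamete class with expected frequency (1 − r)/2 = 0.720/2 = 0.3600.
That is 0.3600 = 36.0% of the progeny.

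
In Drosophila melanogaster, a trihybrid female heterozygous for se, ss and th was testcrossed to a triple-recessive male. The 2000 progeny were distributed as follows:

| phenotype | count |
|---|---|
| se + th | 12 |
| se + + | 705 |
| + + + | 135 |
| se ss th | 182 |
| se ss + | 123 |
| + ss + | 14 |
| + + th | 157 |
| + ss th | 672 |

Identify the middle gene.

th

The two most frequent reciprocal classes, + ss th and se + +, are the parental types, so the F1 was + ss th / se + +.
The two rarest classes, + ss + and se + th, are the double crossovers. Comparing them with the parentals, only the th allele has switched, so th is the middle locus and the order is se – th – ss.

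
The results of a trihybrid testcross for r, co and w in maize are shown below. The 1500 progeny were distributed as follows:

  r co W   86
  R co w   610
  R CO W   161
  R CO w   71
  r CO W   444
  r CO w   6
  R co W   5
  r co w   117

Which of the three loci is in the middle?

w

The two most frequent reciprocal classes, R co w and r CO W, are the parental types, so the F1 was R co w / r CO W.
The two rarest classes, R co W and r CO w, are the double crossovers. Comparing them with the parentals, only the w allele has switched, so w is the middle locus and the order is co – w – r.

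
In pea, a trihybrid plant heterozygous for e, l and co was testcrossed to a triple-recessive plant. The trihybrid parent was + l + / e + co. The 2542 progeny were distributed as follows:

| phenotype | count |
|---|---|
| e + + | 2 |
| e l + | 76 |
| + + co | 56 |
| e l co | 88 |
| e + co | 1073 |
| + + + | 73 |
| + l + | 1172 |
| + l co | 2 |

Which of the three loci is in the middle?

co

The two rarest classes, + l co and e + +, are the double crossovers. Comparing them with the parentals, only the co allele has switched, so co is the middle locus and the order is l – co – e.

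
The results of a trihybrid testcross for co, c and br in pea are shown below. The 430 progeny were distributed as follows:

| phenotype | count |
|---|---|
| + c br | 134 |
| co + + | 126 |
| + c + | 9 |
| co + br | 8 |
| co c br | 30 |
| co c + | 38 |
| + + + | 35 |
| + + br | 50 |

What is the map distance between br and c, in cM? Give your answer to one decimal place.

The two most frequent reciprocal classes, + c br and co + +, are the parental types, so the F1 was + c br / co + +.
The two rarest classes, + c + and co + br, are the double crossovers. Comparing them with the parentals, only the br allele has switched, so br is the middle locus and the order is co – br – c.
Crossovers in the br–c interval produce the single-crossover classes + + br and co c + (50 + 38 = 88) plus the double crossovers (17).
RF(br–c) = (88 + 17) / 430 = 105/430 = 0.2442 → 24.4 cM.

24.4 cM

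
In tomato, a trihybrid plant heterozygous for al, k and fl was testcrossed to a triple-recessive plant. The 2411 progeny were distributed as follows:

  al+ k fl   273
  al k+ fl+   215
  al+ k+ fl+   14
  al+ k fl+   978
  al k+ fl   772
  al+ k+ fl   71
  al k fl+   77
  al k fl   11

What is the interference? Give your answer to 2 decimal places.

0.32

The two most frequent reciprocal classes, al k+ fl and al+ k fl+, are the parental types, so the F1 was al k+ fl / al+ k fl+.
The two rarest classes, al k fl and al+ k+ fl+, are the double crossovers. Comparing them with the parentals, only the k allele has switched, so k is the middle locus and the order is al – k – fl.
al–k: (148 + 25)/2411 = 0.0718; k–fl: (488 + 25)/2411 = 0.2128.
Expected DCO frequency = 0.0718 × 0.2128 ≈ 0.01528; observed = 25/2411 ≈ 0.01037.
Coefficient of coincidence = 0.01037/0.01528 ≈ 0.68; interference = 1 − 0.68 = 0.32.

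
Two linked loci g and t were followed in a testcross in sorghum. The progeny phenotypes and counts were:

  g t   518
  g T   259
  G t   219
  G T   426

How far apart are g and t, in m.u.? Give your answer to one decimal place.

33.6 m.u.

The two most frequent classes, G T (426) and g t (518), are the parental types, so the F1 was G T / g t.
The recombinant classes are G t and g T: 219 + 259 = 478.
Recombination frequency = 478/1422 = 0.3361 ≈ 33.6%, i.e. 33.6 m.u.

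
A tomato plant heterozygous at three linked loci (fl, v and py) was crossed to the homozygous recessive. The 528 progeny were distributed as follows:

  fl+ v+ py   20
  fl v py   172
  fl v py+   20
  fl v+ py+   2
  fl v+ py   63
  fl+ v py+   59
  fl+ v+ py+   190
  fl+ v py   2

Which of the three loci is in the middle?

fl

The two most frequent reciprocal classes, fl+ v+ py+ and fl v py, are the parental types, so the F1 was fl+ v+ py+ / fl v py.
The two rarest classes, fl v+ py+ and fl+ v py, are the double crossovers. Comparing them with the parentals, only the fl allele has switched, so fl is the middle locus and the order is v – fl – py.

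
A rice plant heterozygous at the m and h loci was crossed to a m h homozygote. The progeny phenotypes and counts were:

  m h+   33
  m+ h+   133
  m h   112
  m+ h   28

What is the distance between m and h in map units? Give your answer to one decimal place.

19.9 map units

The two most frequent classes, m+ h+ (133) and m h (112), are the parental types, so the F1 was m+ h+ / m h.
The recombinant classes are m+ h and m h+: 28 + 33 = 61.
Recombination frequency = 61/306 = 0.1993 ≈ 19.9%, i.e. 19.9 map units.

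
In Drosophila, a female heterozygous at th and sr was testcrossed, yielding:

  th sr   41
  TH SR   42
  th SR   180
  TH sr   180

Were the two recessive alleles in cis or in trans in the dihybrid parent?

The two most frequent classes are TH sr (180) and th SR (180); these are the parental (non-recombinant) types.
So the F1 carried TH sr on one chromosome and th SR on the other — the recessive alleles are on opposite chromosomes (trans / repulsion).

trans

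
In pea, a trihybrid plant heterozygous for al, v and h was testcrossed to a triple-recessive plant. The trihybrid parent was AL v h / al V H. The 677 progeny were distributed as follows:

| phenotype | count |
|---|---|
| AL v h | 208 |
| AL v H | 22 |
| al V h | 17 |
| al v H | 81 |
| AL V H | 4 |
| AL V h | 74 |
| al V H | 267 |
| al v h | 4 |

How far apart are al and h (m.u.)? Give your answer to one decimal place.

The two rarest classes, al v h and AL V H, are the double crossovers. Comparing them with the parentals, only the al allele has switched, so al is the middle locus and the order is h – al – v.
Crossovers in the h–al interval produce the single-crossover classes AL v H and al V h (22 + 17 = 39) plus the double crossovers (8).
RF(h–al) = (39 + 8) / 677 = 47/677 = 0.0694 → 6.9 m.u.

6.9 m.u.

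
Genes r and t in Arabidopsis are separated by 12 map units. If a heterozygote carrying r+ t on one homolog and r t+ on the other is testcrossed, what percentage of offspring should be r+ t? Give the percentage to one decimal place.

A map distance of 12 map units corresponds to a recombination frequency of 0.120.
The F1 is r+ t / r t+, so r+ t is a parental gamete class with expected frequency (1 − r)/2 = 0.880/2 = 0.4400.
That is 0.4400 = 44.0% of the progeny.

44.0%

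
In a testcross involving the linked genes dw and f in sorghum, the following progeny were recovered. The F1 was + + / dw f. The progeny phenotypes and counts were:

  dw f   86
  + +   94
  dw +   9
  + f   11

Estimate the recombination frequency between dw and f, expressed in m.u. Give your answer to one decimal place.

10.0 m.u.

The recombinant classes are + f and dw +: 11 + 9 = 20.
Recombination frequency = 20/200 = 0.1000 ≈ 10.0%, i.e. 10.0 m.u.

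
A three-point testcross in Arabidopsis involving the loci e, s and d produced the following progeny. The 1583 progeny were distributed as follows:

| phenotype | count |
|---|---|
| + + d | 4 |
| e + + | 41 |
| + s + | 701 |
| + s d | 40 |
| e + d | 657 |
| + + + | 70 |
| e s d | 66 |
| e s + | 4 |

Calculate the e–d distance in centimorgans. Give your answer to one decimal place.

5.6 centimorgans

The two most frequent reciprocal classes, + s + and e + d, are the parental types, so the F1 was + s + / e + d.
The two rarest classes, e s + and + + d, are the double crossovers. Comparing them with the parentals, only the e allele has switched, so e is the middle locus and the order is s – e – d.
Crossovers in the e–d interval produce the single-crossover classes + s d and e + + (40 + 41 = 81) plus the double crossovers (8).
RF(e–d) = (81 + 8) / 1583 = 89/1583 = 0.0562 → 5.6 centimorgans.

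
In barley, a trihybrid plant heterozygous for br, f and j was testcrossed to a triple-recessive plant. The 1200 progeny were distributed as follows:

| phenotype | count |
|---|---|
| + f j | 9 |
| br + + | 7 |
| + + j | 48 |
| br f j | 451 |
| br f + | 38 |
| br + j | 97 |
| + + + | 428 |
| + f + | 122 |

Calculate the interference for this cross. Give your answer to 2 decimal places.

0.20

The two most frequent reciprocal classes, br f j and + + +, are the parental types, so the F1 was br f j / + + +.
The two rarest classes, + f j and br + +, are the double crossovers. Comparing them with the parentals, only the br allele has switched, so br is the middle locus and the order is f – br – j.
f–br: (219 + 16)/1200 = 0.1958; br–j: (86 + 16)/1200 = 0.0850.
Expected DCO frequency = 0.1958 × 0.0850 ≈ 0.01664; observed = 16/1200 ≈ 0.01333.
Coefficient of coincidence = 0.01333/0.01664 ≈ 0.80; interference = 1 − 0.80 = 0.20.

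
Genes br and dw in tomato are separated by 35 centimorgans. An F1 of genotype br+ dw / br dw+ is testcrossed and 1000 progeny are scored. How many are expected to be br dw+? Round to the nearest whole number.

325

A map distance of 35 centimorgans corresponds to a recombination frequency of 0.350.
The F1 is br+ dw / br dw+, so br dw+ is a parental gamete class with expected frequency (1 − r)/2 = 0.650/2 = 0.3250.
Expected number = 0.3250 × 1000 = 325.00 ≈ 325.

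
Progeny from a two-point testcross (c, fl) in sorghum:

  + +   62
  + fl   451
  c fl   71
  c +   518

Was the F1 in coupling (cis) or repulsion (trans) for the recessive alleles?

The two most frequent classes are + fl (451) and c + (518); these are the parental (non-recombinant) types.
So the F1 carried + fl on one chromosome and c + on the other — the recessive alleles are on opposite chromosomes (trans / repulsion).

trans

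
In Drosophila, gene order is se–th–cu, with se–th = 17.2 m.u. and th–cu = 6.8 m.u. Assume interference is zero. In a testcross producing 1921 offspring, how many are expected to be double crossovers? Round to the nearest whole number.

Map distances give recombination frequencies of 0.172 and 0.068 for the two intervals.
With no interference, expected double-crossover frequency = 0.172 × 0.068 = 0.01170.
Expected number = 0.01170 × 1921 = 22.47 ≈ 22.

22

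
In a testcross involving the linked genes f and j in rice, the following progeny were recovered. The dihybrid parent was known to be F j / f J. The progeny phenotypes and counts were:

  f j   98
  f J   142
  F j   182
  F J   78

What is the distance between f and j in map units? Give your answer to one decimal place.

The recombinant classes are F J and f j: 78 + 98 = 176.
Recombination frequency = 176/500 = 0.3520 ≈ 35.2%, i.e. 35.2 map units.

35.2 map units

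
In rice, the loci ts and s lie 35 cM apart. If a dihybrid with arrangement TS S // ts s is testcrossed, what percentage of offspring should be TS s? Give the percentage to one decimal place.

17.5%

A map distance of 35 cM corresponds to a recombination frequency of 0.350.
The F1 is TS S / ts s, so TS s is a recombinant gamete class with expected frequency r/2 = 0.350/2 = 0.1750.
That is 0.1750 = 17.5% of the progeny.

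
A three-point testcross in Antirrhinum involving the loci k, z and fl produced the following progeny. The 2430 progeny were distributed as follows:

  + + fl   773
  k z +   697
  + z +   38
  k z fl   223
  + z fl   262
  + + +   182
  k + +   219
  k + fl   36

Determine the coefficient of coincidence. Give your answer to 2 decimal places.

0.68

The two most frequent reciprocal classes, + + fl and k z +, are the parental types, so the F1 was + + fl / k z +.
The two rarest classes, k + fl and + z +, are the double crossovers. Comparing them with the parentals, only the k allele has switched, so k is the middle locus and the order is fl – k – z.
fl–k: (405 + 74)/2430 = 0.1971; k–z: (481 + 74)/2430 = 0.2284.
Expected DCO frequency = 0.1971 × 0.2284 ≈ 0.04502; observed = 74/2430 ≈ 0.03045.
Coefficient of coincidence = 0.03045/0.04502 ≈ 0.68.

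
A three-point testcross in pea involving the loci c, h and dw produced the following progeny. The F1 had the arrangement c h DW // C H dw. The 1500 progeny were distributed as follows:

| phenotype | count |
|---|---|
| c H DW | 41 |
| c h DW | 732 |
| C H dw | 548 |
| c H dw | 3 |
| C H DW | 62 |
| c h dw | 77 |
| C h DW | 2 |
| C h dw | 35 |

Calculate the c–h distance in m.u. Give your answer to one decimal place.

The two rarest classes, C h DW and c H dw, are the double crossovers. Comparing them with the parentals, only the c allele has switched, so c is the middle locus and the order is dw – c – h.
Crossovers in the c–h interval produce the single-crossover classes c H DW and C h dw (41 + 35 = 76) plus the double crossovers (5).
RF(c–h) = (76 + 5) / 1500 = 81/1500 = 0.0540 → 5.4 m.u.

5.4 m.u.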